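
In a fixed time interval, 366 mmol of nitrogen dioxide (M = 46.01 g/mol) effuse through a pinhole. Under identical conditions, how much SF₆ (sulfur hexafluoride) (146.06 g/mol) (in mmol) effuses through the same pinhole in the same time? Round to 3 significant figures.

205 mmol

From Graham's law, rate_SF₆/rate_NO₂ = √(M_NO₂/M_SF₆) = √(46.01/146.06) = √0.3150 = 0.5613.
So the amount for SF₆ is 366 × 0.5613 = 205 mmol.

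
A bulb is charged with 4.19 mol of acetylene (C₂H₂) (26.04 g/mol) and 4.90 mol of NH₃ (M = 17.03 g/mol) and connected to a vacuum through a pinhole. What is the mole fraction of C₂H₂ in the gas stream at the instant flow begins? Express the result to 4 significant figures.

The effusion rate of species i is ∝ p_i/√M_i ∝ n_i/√M_i.
x_C₂H₂(eff) = (n_C₂H₂/√M_C₂H₂) / (n_C₂H₂/√M_C₂H₂ + n_NH₃/√M_NH₃)
= (4.19/√26.04) / (4.19/√26.04 + 4.90/√17.03) = 0.8211/(0.8211 + 1.187) = 0.4088.

0.4088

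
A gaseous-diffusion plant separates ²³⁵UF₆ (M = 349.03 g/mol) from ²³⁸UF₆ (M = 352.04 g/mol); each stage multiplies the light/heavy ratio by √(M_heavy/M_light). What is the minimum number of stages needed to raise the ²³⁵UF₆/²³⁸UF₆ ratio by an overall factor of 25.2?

With α = √(352.04/349.03) per stage, ln α = ½ ln(1.00862) = 0.004293.
Need α^N ≥ 25.2 ⇒ N ≥ ln(25.2) / ln α = 3.227 / 0.004293 = 751.57.
Rounding up, N = 752 stages.

752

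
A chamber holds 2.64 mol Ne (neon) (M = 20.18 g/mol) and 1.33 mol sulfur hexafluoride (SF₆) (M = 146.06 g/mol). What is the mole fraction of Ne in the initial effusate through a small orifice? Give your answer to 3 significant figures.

Effusion rate of each component ∝ n_i/√M_i (partial pressure × 1/√M).
x_Ne(eff) = (n_Ne/√M_Ne) / (n_Ne/√M_Ne + n_SF₆/√M_SF₆)
= (2.64/√20.18) / (2.64/√20.18 + 1.33/√146.06) = 0.5877/(0.5877 + 0.1100) = 0.842.

0.842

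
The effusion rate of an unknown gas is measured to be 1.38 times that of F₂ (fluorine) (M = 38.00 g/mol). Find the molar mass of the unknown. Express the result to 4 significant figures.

19.95 g/mol

Using Graham's law: rate_X/rate_F₂ = √(M_F₂/M_X).
1.38 = √(38.00/M_X)
M_X = 38.00 / 1.38² = 38.00 / 1.904 = 19.95 g/mol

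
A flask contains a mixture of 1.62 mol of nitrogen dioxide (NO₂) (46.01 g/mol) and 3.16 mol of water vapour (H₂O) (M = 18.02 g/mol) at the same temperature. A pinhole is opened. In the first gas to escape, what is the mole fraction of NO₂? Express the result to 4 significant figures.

0.2429

Each component's effusion rate ∝ (its partial pressure)·(1/√M) ∝ n_i/√M_i.
x_NO₂(eff) = (n_NO₂/√M_NO₂) / (n_NO₂/√M_NO₂ + n_H₂O/√M_H₂O)
= (1.62/√46.01) / (1.62/√46.01 + 3.16/√18.02) = 0.2388/(0.2388 + 0.7444) = 0.2429.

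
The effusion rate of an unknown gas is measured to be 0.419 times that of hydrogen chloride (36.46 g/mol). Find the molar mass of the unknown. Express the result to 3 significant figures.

Graham's law gives rate_X/rate_HCl = √(M_HCl/M_X).
0.419 = √(36.46/M_X)
M_X = 36.46 / 0.419² = 36.46 / 0.1756 = 208 g/mol

208 g/mol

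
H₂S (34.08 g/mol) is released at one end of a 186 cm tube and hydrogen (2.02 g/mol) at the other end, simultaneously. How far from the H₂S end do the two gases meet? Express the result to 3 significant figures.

36.4 cm

In equal time, each gas travels a distance ∝ its rate ∝ 1/√M, so d_H₂S/d_H₂ = √(M_H₂/M_H₂S) = √(2.02/34.08) = 0.2435.
With d_H₂S + d_H₂ = 186 cm, d_H₂ = 186/(1 + 0.2435) = 149.6 cm.
d_H₂S = 186 − 149.6 = 36.4 cm.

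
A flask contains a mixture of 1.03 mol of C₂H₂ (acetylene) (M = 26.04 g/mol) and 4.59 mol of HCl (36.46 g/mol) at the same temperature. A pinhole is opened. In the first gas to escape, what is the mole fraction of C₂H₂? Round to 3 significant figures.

0.210

Effusion rate of each component ∝ n_i/√M_i (partial pressure × 1/√M).
Mole fraction of C₂H₂ in the effusate = (n_C₂H₂/√M_C₂H₂) / (n_C₂H₂/√M_C₂H₂ + n_HCl/√M_HCl)
= (1.03/√26.04) / (1.03/√26.04 + 4.59/√36.46) = 0.2018/(0.2018 + 0.7602) = 0.210.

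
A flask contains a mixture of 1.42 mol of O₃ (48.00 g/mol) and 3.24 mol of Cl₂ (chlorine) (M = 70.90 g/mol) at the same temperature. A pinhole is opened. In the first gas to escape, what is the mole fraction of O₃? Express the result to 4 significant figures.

0.3475

Effusion rate of each component ∝ n_i/√M_i (partial pressure × 1/√M).
x_O₃(eff) = (n_O₃/√M_O₃) / (n_O₃/√M_O₃ + n_Cl₂/√M_Cl₂)
= (1.42/√48.00) / (1.42/√48.00 + 3.24/√70.90) = 0.2050/(0.2050 + 0.3848) = 0.3475.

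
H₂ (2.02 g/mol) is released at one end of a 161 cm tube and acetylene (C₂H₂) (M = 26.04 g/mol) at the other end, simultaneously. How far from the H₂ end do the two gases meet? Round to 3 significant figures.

Distances travelled in equal time are proportional to diffusion rates, so d_H₂/d_C₂H₂ = √(M_C₂H₂/M_H₂) = √(26.04/2.02) = 3.590.
With d_H₂ + d_C₂H₂ = 161 cm, d_C₂H₂ = 161/(1 + 3.590) = 35.07 cm.
d_H₂ = 161 − 35.07 = 126 cm.

126 cm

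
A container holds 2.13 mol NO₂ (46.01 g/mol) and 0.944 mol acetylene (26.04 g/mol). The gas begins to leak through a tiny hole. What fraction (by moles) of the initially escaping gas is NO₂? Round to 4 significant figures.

Rate_i ∝ x_i/√M_i (Graham's law weighted by mole fraction), so the effusate composition follows n_i/√M_i.
So x_NO₂ in the escaping gas = (n_NO₂/√M_NO₂) / Σ(n_i/√M_i)
= (2.13/√46.01) / (2.13/√46.01 + 0.944/√26.04) = 0.3140/(0.3140 + 0.1850) = 0.6293.

0.6293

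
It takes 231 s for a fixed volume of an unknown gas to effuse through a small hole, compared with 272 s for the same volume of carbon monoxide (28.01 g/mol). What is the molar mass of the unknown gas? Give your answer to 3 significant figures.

20.2 g/mol

Graham's law gives t_X/t_CO = √(M_X/M_CO).
231/272 = 0.8493 = √(M_X/28.01)
M_X = 28.01 × 0.8493² = 28.01 × 0.7213 = 20.2 g/mol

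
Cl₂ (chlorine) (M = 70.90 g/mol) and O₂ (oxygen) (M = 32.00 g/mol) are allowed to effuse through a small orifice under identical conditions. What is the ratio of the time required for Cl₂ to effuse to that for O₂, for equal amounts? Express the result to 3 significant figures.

1.49

Since effusion rate ∝ 1/√M, t_Cl₂/t_O₂ = √(M_Cl₂/M_O₂) = √(70.90/32.00) = √2.216 = 1.49.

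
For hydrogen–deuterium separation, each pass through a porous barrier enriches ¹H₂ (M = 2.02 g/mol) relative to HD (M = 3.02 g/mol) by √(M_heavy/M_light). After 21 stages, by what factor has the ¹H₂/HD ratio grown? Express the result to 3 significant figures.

68.2

After 21 stages the ratio has grown by (√(3.02/2.02))^21 = (3.02/2.02)^(21/2).
= 1.49505^(21/2) = 68.2.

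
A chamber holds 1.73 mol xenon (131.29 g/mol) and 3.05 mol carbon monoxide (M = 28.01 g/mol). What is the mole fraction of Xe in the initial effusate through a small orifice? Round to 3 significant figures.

0.208

Each component's effusion rate ∝ (its partial pressure)·(1/√M) ∝ n_i/√M_i.
So x_Xe in the escaping gas = (n_Xe/√M_Xe) / Σ(n_i/√M_i)
= (1.73/√131.29) / (1.73/√131.29 + 3.05/√28.01) = 0.1510/(0.1510 + 0.5763) = 0.208.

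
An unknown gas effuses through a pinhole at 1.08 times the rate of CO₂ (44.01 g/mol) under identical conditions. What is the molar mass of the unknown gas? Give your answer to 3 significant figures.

37.7 g/mol

By Graham's law, rate_X/rate_CO₂ = √(M_CO₂/M_X).
1.08 = √(44.01/M_X)
M_X = 44.01 / 1.08² = 44.01 / 1.166 = 37.7 g/mol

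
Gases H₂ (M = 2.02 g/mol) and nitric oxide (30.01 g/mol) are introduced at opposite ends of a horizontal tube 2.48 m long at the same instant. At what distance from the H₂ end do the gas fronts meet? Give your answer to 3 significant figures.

The fronts meet when d_H₂ + d_NO = L with d_H₂/d_NO = √(M_NO/M_H₂) (Graham's law). Here √(M_NO/M_H₂) = √(30.01/2.02) = 3.854.
With d_H₂ + d_NO = 2.48 m, d_NO = 2.48/(1 + 3.854) = 0.5109 m.
d_H₂ = 2.48 − 0.5109 = 1.97 m.

1.97 m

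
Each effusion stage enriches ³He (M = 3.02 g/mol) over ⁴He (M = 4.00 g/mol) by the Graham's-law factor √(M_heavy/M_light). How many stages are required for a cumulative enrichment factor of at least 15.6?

Per stage α = (4.00/3.02)^(1/2) = 1.32450^0.5, giving ln α = 0.1405.
Need α^N ≥ 15.6 ⇒ N ≥ ln(15.6) / ln α = 2.747 / 0.1405 = 19.55.
Rounding up, N = 20 stages.

20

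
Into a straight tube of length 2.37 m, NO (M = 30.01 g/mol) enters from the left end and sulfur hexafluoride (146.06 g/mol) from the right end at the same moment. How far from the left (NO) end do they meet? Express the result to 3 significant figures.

Graham's law gives d_NO/d_SF₆ = rate_NO/rate_SF₆ = √(M_SF₆/M_NO) = √(146.06/30.01) = 2.206.
With d_NO + d_SF₆ = 2.37 m, d_SF₆ = 2.37/(1 + 2.206) = 0.7392 m.
d_NO = 2.37 − 0.7392 = 1.63 m.

1.63 m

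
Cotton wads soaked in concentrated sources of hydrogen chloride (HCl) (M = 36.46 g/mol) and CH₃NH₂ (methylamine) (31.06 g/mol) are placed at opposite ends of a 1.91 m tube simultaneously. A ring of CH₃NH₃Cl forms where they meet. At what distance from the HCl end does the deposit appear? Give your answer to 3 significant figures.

0.917 m

In equal time, each gas travels a distance ∝ its rate ∝ 1/√M, so d_HCl/d_CH₃NH₂ = √(M_CH₃NH₂/M_HCl) = √(31.06/36.46) = 0.9230.
With d_HCl + d_CH₃NH₂ = 1.91 m, d_CH₃NH₂ = 1.91/(1 + 0.9230) = 0.9932 m.
d_HCl = 1.91 − 0.9932 = 0.917 m.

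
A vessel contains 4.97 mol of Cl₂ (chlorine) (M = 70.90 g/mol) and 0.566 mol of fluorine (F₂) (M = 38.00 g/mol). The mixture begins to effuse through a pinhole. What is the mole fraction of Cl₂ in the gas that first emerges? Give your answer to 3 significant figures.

Effusion rate of each component ∝ n_i/√M_i (partial pressure × 1/√M).
Mole fraction of Cl₂ in the effusate = (n_Cl₂/√M_Cl₂) / (n_Cl₂/√M_Cl₂ + n_F₂/√M_F₂)
= (4.97/√70.90) / (4.97/√70.90 + 0.566/√38.00) = 0.5902/(0.5902 + 0.09182) = 0.865.

0.865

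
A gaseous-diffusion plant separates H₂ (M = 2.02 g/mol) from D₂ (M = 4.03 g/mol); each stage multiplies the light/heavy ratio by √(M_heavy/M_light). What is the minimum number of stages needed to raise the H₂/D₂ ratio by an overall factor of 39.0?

With α = √(4.03/2.02) per stage, ln α = ½ ln(1.99505) = 0.3453.
Need α^N ≥ 39.0 ⇒ N ≥ ln(39.0) / ln α = 3.664 / 0.3453 = 10.61.
Minimum whole number of stages: N = 11.

11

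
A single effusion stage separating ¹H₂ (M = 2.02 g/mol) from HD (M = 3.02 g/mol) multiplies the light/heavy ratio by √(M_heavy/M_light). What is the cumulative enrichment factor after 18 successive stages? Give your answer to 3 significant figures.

Overall factor = α^18 with α = √(3.02/2.02), i.e. (3.02/2.02)^(18/2).
= 1.49505^9 = 37.3.

37.3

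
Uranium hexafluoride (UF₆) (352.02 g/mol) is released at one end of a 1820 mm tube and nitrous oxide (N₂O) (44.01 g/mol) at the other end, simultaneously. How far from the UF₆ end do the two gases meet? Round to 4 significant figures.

475.4 mm

Graham's law gives d_UF₆/d_N₂O = rate_UF₆/rate_N₂O = √(M_N₂O/M_UF₆) = √(44.01/352.02) = 0.3536.
With d_UF₆ + d_N₂O = 1820 mm, d_N₂O = 1820/(1 + 0.3536) = 1345 mm.
d_UF₆ = 1820 − 1345 = 475.4 mm.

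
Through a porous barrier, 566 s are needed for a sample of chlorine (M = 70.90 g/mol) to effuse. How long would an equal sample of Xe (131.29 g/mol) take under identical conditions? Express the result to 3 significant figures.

Graham's law gives t_Xe/t_Cl₂ = √(M_Xe/M_Cl₂) = √(131.29/70.90) = √1.852 = 1.361.
So the time for Xe is 566 × 1.361 = 770 s.

770 s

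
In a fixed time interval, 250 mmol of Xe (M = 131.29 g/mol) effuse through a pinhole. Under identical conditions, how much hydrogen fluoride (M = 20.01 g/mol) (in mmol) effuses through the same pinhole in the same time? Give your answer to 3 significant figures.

640 mmol

Using Graham's law: rate_HF/rate_Xe = √(M_Xe/M_HF) = √(131.29/20.01) = √6.561 = 2.561.
So the amount for HF is 250 × 2.561 = 640 mmol.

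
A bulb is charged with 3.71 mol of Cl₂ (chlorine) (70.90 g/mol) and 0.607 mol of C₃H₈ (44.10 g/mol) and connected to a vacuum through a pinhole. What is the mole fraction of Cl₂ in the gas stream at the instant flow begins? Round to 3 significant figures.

Each component's effusion rate ∝ (its partial pressure)·(1/√M) ∝ n_i/√M_i.
Mole fraction of Cl₂ in the effusate = (n_Cl₂/√M_Cl₂) / (n_Cl₂/√M_Cl₂ + n_C₃H₈/√M_C₃H₈)
= (3.71/√70.90) / (3.71/√70.90 + 0.607/√44.10) = 0.4406/(0.4406 + 0.09140) = 0.828.

0.828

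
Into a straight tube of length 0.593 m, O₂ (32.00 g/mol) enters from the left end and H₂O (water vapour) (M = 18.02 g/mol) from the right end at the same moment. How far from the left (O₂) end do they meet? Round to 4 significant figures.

Distances travelled in equal time are proportional to diffusion rates, so d_O₂/d_H₂O = √(M_H₂O/M_O₂) = √(18.02/32.00) = 0.7504.
With d_O₂ + d_H₂O = 0.593 m, d_H₂O = 0.593/(1 + 0.7504) = 0.3388 m.
d_O₂ = 0.593 − 0.3388 = 0.2542 m.

0.2542 m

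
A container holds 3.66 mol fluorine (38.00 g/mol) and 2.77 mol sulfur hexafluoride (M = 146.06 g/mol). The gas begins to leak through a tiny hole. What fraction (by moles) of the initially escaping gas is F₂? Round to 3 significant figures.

Each component's effusion rate ∝ (its partial pressure)·(1/√M) ∝ n_i/√M_i.
Mole fraction of F₂ in the effusate = (n_F₂/√M_F₂) / (n_F₂/√M_F₂ + n_SF₆/√M_SF₆)
= (3.66/√38.00) / (3.66/√38.00 + 2.77/√146.06) = 0.5937/(0.5937 + 0.2292) = 0.721.

0.721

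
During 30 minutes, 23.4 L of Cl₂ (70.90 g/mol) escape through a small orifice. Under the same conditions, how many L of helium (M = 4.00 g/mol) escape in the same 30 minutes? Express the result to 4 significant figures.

98.52 L

Graham's law gives rate_He/rate_Cl₂ = √(M_Cl₂/M_He) = √(70.90/4.00) = √17.73 = 4.210.
So the volume for He is 23.4 × 4.210 = 98.52 L.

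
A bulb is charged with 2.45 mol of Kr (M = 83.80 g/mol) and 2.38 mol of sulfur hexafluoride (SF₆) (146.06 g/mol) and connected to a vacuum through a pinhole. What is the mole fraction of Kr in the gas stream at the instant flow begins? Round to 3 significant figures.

Rate_i ∝ x_i/√M_i (Graham's law weighted by mole fraction), so the effusate composition follows n_i/√M_i.
So x_Kr in the escaping gas = (n_Kr/√M_Kr) / Σ(n_i/√M_i)
= (2.45/√83.80) / (2.45/√83.80 + 2.38/√146.06) = 0.2676/(0.2676 + 0.1969) = 0.576.

0.576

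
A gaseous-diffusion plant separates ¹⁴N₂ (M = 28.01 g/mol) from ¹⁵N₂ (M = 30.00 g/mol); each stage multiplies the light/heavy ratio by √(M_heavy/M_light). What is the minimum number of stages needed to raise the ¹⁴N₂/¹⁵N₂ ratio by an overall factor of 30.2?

Per stage α = (30.00/28.01)^(1/2) = 1.07105^0.5, giving ln α = 0.03432.
Need α^N ≥ 30.2 ⇒ N ≥ ln(30.2) / ln α = 3.408 / 0.03432 = 99.30.
Rounding up, N = 100 stages.

100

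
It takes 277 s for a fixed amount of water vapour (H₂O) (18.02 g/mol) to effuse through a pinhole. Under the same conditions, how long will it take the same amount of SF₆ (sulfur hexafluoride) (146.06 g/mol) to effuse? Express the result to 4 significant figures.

788.6 s

Since effusion rate ∝ 1/√M, t_SF₆/t_H₂O = √(M_SF₆/M_H₂O) = √(146.06/18.02) = √8.105 = 2.847.
So the time for SF₆ is 277 × 2.847 = 788.6 s.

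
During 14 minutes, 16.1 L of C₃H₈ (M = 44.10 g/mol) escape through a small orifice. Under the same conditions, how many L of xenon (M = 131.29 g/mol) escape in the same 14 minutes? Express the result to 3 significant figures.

9.33 L

Since effusion rate ∝ 1/√M, rate_Xe/rate_C₃H₈ = √(M_C₃H₈/M_Xe) = √(44.10/131.29) = √0.3359 = 0.5796.
So the volume for Xe is 16.1 × 0.5796 = 9.33 L.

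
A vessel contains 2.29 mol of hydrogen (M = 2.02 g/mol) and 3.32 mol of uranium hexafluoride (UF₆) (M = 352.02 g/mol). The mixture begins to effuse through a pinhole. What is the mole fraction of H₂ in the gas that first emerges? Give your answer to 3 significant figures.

The effusion rate of species i is ∝ p_i/√M_i ∝ n_i/√M_i.
So x_H₂ in the escaping gas = (n_H₂/√M_H₂) / Σ(n_i/√M_i)
= (2.29/√2.02) / (2.29/√2.02 + 3.32/√352.02) = 1.611/(1.611 + 0.1770) = 0.901.

0.901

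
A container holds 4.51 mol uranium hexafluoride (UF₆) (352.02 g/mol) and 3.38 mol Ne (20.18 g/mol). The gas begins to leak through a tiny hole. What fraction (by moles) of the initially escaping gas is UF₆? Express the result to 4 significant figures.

0.2421

Each component's effusion rate ∝ (its partial pressure)·(1/√M) ∝ n_i/√M_i.
Mole fraction of UF₆ in the effusate = (n_UF₆/√M_UF₆) / (n_UF₆/√M_UF₆ + n_Ne/√M_Ne)
= (4.51/√352.02) / (4.51/√352.02 + 3.38/√20.18) = 0.2404/(0.2404 + 0.7524) = 0.2421.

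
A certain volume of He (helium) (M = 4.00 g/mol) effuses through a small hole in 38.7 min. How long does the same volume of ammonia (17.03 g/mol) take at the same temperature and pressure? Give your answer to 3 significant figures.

79.9 min

Using Graham's law: t_NH₃/t_He = √(M_NH₃/M_He) = √(17.03/4.00) = √4.258 = 2.063.
So the time for NH₃ is 38.7 × 2.063 = 79.9 min.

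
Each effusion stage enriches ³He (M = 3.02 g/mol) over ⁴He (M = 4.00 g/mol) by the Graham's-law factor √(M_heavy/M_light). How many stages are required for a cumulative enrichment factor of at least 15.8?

20

Per stage α = (4.00/3.02)^(1/2) = 1.32450^0.5, giving ln α = 0.1405.
Need α^N ≥ 15.8 ⇒ N ≥ ln(15.8) / ln α = 2.760 / 0.1405 = 19.64.
Minimum whole number of stages: N = 20.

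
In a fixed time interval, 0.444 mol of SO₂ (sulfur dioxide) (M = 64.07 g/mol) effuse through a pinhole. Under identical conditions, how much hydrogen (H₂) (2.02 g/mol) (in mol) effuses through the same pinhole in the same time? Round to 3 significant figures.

2.50 mol

Since effusion rate ∝ 1/√M, rate_H₂/rate_SO₂ = √(M_SO₂/M_H₂) = √(64.07/2.02) = √31.72 = 5.632.
So the amount for H₂ is 0.444 × 5.632 = 2.50 mol.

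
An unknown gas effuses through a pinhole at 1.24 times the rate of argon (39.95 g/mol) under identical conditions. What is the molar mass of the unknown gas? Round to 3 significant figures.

26.0 g/mol

By Graham's law, rate_X/rate_Ar = √(M_Ar/M_X).
1.24 = √(39.95/M_X)
M_X = 39.95 / 1.24² = 39.95 / 1.538 = 26.0 g/mol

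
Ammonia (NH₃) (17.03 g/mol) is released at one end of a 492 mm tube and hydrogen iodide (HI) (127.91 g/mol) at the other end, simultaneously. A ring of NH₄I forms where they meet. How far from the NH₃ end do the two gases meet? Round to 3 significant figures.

360 mm

Distances travelled in equal time are proportional to diffusion rates, so d_NH₃/d_HI = √(M_HI/M_NH₃) = √(127.91/17.03) = 2.741.
With d_NH₃ + d_HI = 492 mm, d_HI = 492/(1 + 2.741) = 131.5 mm.
d_NH₃ = 492 − 131.5 = 360 mm.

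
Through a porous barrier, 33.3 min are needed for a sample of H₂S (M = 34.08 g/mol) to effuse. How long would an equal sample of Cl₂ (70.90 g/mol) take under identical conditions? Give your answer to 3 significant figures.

Using Graham's law: t_Cl₂/t_H₂S = √(M_Cl₂/M_H₂S) = √(70.90/34.08) = √2.080 = 1.442.
So the time for Cl₂ is 33.3 × 1.442 = 48.0 min.

48.0 min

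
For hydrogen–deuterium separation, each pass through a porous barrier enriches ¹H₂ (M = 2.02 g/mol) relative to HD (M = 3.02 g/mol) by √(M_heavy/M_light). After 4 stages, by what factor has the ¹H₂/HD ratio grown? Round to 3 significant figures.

2.24

Overall factor = α^4 with α = √(3.02/2.02), i.e. (3.02/2.02)^(4/2).
= 1.49505^2 = 2.24.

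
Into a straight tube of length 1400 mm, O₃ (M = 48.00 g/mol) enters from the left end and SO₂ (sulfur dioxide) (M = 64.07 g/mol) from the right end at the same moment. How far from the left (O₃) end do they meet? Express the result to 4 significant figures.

750.4 mm

Distances travelled in equal time are proportional to diffusion rates, so d_O₃/d_SO₂ = √(M_SO₂/M_O₃) = √(64.07/48.00) = 1.155.
With d_O₃ + d_SO₂ = 1400 mm, d_SO₂ = 1400/(1 + 1.155) = 649.6 mm.
d_O₃ = 1400 − 649.6 = 750.4 mm.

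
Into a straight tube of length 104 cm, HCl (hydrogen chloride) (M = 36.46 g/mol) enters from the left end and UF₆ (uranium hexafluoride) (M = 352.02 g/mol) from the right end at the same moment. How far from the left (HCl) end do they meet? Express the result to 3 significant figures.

Graham's law gives d_HCl/d_UF₆ = rate_HCl/rate_UF₆ = √(M_UF₆/M_HCl) = √(352.02/36.46) = 3.107.
With d_HCl + d_UF₆ = 104 cm, d_UF₆ = 104/(1 + 3.107) = 25.32 cm.
d_HCl = 104 − 25.32 = 78.7 cm.

78.7 cm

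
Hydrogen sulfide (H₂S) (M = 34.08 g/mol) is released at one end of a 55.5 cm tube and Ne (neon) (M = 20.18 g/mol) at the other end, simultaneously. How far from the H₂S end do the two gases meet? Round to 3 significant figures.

24.1 cm

The fronts meet when d_H₂S + d_Ne = L with d_H₂S/d_Ne = √(M_Ne/M_H₂S) (Graham's law). Here √(M_Ne/M_H₂S) = √(20.18/34.08) = 0.7695.
With d_H₂S + d_Ne = 55.5 cm, d_Ne = 55.5/(1 + 0.7695) = 31.36 cm.
d_H₂S = 55.5 − 31.36 = 24.1 cm.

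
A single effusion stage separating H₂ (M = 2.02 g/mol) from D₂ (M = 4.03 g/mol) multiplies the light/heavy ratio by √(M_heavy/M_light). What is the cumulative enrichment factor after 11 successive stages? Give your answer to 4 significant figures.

After 11 stages the ratio has grown by (√(4.03/2.02))^11 = (4.03/2.02)^(11/2).
= 1.99505^(11/2) = 44.64.

44.64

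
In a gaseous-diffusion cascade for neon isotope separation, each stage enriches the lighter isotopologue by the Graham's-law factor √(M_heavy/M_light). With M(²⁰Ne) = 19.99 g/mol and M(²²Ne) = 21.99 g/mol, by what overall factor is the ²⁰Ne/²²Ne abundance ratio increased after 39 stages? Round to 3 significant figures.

Overall factor = α^39 with α = √(21.99/19.99), i.e. (21.99/19.99)^(39/2).
= 1.10005^(39/2) = 6.42.

6.42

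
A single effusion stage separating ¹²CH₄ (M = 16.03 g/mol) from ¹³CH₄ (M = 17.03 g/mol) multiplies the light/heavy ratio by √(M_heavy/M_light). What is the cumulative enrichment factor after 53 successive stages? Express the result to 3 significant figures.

The single-stage factor is √(M_heavy/M_light), so 53 stages give [√(17.03/16.03)]^53 = (17.03/16.03)^(53/2).
= 1.06238^(53/2) = 4.97.

4.97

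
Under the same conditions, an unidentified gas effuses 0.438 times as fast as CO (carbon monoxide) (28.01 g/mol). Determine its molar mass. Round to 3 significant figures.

From Graham's law, rate_X/rate_CO = √(M_CO/M_X).
0.438 = √(28.01/M_X)
M_X = 28.01 / 0.438² = 28.01 / 0.1918 = 146 g/mol

146 g/mol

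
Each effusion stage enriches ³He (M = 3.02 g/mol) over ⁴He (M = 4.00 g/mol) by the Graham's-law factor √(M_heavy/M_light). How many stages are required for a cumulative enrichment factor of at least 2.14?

Single-stage factor α = √(4.00/3.02), so ln α = ½ ln(1.32450) = 0.1405.
Need α^N ≥ 2.14 ⇒ N ≥ ln(2.14) / ln α = 0.7608 / 0.1405 = 5.41.
Rounding up, N = 6 stages.

6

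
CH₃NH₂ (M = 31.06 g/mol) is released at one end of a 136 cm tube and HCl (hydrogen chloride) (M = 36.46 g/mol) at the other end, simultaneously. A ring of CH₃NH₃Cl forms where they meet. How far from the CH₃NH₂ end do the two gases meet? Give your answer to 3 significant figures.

In equal time, each gas travels a distance ∝ its rate ∝ 1/√M, so d_CH₃NH₂/d_HCl = √(M_HCl/M_CH₃NH₂) = √(36.46/31.06) = 1.083.
With d_CH₃NH₂ + d_HCl = 136 cm, d_HCl = 136/(1 + 1.083) = 65.28 cm.
d_CH₃NH₂ = 136 − 65.28 = 70.7 cm.

70.7 cm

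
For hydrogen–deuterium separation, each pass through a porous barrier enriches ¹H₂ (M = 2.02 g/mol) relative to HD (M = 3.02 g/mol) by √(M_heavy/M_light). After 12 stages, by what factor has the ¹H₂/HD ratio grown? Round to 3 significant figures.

11.2

The single-stage factor is √(M_heavy/M_light), so 12 stages give [√(3.02/2.02)]^12 = (3.02/2.02)^(12/2).
= 1.49505^6 = 11.2.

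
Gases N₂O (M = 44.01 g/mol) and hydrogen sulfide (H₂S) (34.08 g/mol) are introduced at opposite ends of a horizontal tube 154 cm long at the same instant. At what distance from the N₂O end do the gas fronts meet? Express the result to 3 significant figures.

The fronts meet when d_N₂O + d_H₂S = L with d_N₂O/d_H₂S = √(M_H₂S/M_N₂O) (Graham's law). Here √(M_H₂S/M_N₂O) = √(34.08/44.01) = 0.8800.
With d_N₂O + d_H₂S = 154 cm, d_H₂S = 154/(1 + 0.8800) = 81.92 cm.
d_N₂O = 154 − 81.92 = 72.1 cm.

72.1 cm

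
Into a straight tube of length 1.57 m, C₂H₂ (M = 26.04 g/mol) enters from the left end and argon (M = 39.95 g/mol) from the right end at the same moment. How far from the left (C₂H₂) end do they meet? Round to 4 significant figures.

0.8687 m

The fronts meet when d_C₂H₂ + d_Ar = L with d_C₂H₂/d_Ar = √(M_Ar/M_C₂H₂) (Graham's law). Here √(M_Ar/M_C₂H₂) = √(39.95/26.04) = 1.239.
With d_C₂H₂ + d_Ar = 1.57 m, d_Ar = 1.57/(1 + 1.239) = 0.7013 m.
d_C₂H₂ = 1.57 − 0.7013 = 0.8687 m.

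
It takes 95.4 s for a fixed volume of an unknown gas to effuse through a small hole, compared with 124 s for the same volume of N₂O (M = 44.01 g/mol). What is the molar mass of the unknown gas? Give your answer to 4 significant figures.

Since effusion rate ∝ 1/√M, t_X/t_N₂O = √(M_X/M_N₂O).
95.4/124 = 0.7694 = √(M_X/44.01)
M_X = 44.01 × 0.7694² = 44.01 × 0.5919 = 26.05 g/mol

26.05 g/mol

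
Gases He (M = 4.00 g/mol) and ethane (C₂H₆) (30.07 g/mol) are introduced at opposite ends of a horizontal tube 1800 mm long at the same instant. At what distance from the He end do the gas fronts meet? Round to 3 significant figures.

1320 mm

In equal time, each gas travels a distance ∝ its rate ∝ 1/√M, so d_He/d_C₂H₆ = √(M_C₂H₆/M_He) = √(30.07/4.00) = 2.742.
With d_He + d_C₂H₆ = 1800 mm, d_C₂H₆ = 1800/(1 + 2.742) = 481.1 mm.
d_He = 1800 − 481.1 = 1320 mm.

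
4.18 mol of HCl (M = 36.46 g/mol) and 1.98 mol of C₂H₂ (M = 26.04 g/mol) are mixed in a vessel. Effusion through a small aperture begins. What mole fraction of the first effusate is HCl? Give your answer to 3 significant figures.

The effusion rate of species i is ∝ p_i/√M_i ∝ n_i/√M_i.
x_HCl(eff) = (n_HCl/√M_HCl) / (n_HCl/√M_HCl + n_C₂H₂/√M_C₂H₂)
= (4.18/√36.46) / (4.18/√36.46 + 1.98/√26.04) = 0.6923/(0.6923 + 0.3880) = 0.641.

0.641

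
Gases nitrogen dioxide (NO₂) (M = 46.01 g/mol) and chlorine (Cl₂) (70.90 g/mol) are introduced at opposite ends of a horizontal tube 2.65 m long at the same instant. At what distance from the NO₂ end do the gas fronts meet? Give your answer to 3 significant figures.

Graham's law gives d_NO₂/d_Cl₂ = rate_NO₂/rate_Cl₂ = √(M_Cl₂/M_NO₂) = √(70.90/46.01) = 1.241.
With d_NO₂ + d_Cl₂ = 2.65 m, d_Cl₂ = 2.65/(1 + 1.241) = 1.182 m.
d_NO₂ = 2.65 − 1.182 = 1.47 m.

1.47 m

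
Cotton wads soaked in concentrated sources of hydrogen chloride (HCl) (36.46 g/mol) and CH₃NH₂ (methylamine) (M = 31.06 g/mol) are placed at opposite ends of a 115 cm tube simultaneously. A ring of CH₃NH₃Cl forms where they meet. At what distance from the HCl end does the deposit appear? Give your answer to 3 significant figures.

55.2 cm

Graham's law gives d_HCl/d_CH₃NH₂ = rate_HCl/rate_CH₃NH₂ = √(M_CH₃NH₂/M_HCl) = √(31.06/36.46) = 0.9230.
With d_HCl + d_CH₃NH₂ = 115 cm, d_CH₃NH₂ = 115/(1 + 0.9230) = 59.80 cm.
d_HCl = 115 − 59.80 = 55.2 cm.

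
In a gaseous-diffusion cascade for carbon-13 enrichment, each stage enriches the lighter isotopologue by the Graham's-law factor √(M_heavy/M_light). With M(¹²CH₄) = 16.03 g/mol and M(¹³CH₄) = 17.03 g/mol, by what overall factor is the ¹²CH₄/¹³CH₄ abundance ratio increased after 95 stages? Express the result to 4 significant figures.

Overall factor = α^95 with α = √(17.03/16.03), i.e. (17.03/16.03)^(95/2).
= 1.06238^(95/2) = 17.72.

17.72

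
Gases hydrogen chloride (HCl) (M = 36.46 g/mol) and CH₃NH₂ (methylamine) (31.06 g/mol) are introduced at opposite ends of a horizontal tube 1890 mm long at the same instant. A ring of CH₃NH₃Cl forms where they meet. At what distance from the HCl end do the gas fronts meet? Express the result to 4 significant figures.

In equal time, each gas travels a distance ∝ its rate ∝ 1/√M, so d_HCl/d_CH₃NH₂ = √(M_CH₃NH₂/M_HCl) = √(31.06/36.46) = 0.9230.
With d_HCl + d_CH₃NH₂ = 1890 mm, d_CH₃NH₂ = 1890/(1 + 0.9230) = 982.8 mm.
d_HCl = 1890 − 982.8 = 907.2 mm.

907.2 mm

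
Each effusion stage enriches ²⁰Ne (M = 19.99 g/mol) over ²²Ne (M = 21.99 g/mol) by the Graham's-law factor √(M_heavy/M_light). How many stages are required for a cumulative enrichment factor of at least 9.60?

48

Per stage α = (21.99/19.99)^(1/2) = 1.10005^0.5, giving ln α = 0.04768.
Need α^N ≥ 9.60 ⇒ N ≥ ln(9.60) / ln α = 2.262 / 0.04768 = 47.44.
So at least 48 stages are needed.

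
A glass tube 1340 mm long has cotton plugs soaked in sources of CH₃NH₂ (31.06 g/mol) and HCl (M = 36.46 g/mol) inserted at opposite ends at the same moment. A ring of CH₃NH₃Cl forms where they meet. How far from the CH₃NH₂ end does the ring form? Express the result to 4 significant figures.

696.8 mm

Distances travelled in equal time are proportional to diffusion rates, so d_CH₃NH₂/d_HCl = √(M_HCl/M_CH₃NH₂) = √(36.46/31.06) = 1.083.
With d_CH₃NH₂ + d_HCl = 1340 mm, d_HCl = 1340/(1 + 1.083) = 643.2 mm.
d_CH₃NH₂ = 1340 − 643.2 = 696.8 mm.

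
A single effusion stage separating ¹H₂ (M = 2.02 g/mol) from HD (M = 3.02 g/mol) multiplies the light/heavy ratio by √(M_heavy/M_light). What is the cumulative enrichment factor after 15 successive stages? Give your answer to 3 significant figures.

The single-stage factor is √(M_heavy/M_light), so 15 stages give [√(3.02/2.02)]^15 = (3.02/2.02)^(15/2).
= 1.49505^(15/2) = 20.4.

20.4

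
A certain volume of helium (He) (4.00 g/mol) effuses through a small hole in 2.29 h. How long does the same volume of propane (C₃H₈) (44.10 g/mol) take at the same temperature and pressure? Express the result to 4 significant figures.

7.604 h

By Graham's law, t_C₃H₈/t_He = √(M_C₃H₈/M_He) = √(44.10/4.00) = √11.03 = 3.320.
So the time for C₃H₈ is 2.29 × 3.320 = 7.604 h.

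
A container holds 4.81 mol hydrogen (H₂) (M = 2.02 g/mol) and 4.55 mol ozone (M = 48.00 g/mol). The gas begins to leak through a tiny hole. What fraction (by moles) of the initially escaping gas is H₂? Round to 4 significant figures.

Effusion rate of each component ∝ n_i/√M_i (partial pressure × 1/√M).
x_H₂(eff) = (n_H₂/√M_H₂) / (n_H₂/√M_H₂ + n_O₃/√M_O₃)
= (4.81/√2.02) / (4.81/√2.02 + 4.55/√48.00) = 3.384/(3.384 + 0.6567) = 0.8375.

0.8375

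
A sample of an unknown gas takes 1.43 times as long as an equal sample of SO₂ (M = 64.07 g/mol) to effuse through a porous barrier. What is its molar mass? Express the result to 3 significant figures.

131 g/mol

Graham's law gives t_X/t_SO₂ = √(M_X/M_SO₂).
1.43 = √(M_X/64.07)
M_X = 64.07 × 1.43² = 64.07 × 2.045 = 131 g/mol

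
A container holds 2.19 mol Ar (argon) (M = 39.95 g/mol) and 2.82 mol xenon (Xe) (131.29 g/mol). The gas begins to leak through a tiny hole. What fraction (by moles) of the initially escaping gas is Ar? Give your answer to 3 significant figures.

0.585

The effusion rate of species i is ∝ p_i/√M_i ∝ n_i/√M_i.
x_Ar(eff) = (n_Ar/√M_Ar) / (n_Ar/√M_Ar + n_Xe/√M_Xe)
= (2.19/√39.95) / (2.19/√39.95 + 2.82/√131.29) = 0.3465/(0.3465 + 0.2461) = 0.585.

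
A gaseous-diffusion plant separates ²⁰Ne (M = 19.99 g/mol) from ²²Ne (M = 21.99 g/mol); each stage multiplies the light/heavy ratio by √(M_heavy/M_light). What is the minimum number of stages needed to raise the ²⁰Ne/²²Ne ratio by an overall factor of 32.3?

73

Single-stage factor α = √(21.99/19.99), so ln α = ½ ln(1.10005) = 0.04768.
Need α^N ≥ 32.3 ⇒ N ≥ ln(32.3) / ln α = 3.475 / 0.04768 = 72.89.
So at least 73 stages are needed.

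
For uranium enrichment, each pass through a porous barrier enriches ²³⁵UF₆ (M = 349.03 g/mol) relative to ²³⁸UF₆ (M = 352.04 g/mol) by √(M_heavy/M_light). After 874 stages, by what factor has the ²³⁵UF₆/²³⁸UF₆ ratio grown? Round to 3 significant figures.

The single-stage factor is √(M_heavy/M_light), so 874 stages give [√(352.04/349.03)]^874 = (352.04/349.03)^(874/2).
= 1.00862^437 = 42.6.

42.6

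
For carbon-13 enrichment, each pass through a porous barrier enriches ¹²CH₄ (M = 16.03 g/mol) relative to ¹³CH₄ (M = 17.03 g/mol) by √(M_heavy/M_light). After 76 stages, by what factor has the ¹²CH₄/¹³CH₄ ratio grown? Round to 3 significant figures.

9.97

Overall factor = α^76 with α = √(17.03/16.03), i.e. (17.03/16.03)^(76/2).
= 1.06238^38 = 9.97.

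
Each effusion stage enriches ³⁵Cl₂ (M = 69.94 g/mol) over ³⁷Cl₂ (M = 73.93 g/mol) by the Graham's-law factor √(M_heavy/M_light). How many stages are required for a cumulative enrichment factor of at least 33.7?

127

With α = √(73.93/69.94) per stage, ln α = ½ ln(1.05705) = 0.02774.
Need α^N ≥ 33.7 ⇒ N ≥ ln(33.7) / ln α = 3.517 / 0.02774 = 126.80.
Minimum whole number of stages: N = 127.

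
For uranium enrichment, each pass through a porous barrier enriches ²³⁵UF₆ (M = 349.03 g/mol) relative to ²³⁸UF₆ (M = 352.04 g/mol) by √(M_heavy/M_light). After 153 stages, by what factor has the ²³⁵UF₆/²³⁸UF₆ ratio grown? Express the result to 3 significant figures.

1.93

Each stage multiplies the ratio by α = √(352.04/349.03), so after 153 stages the overall factor is α^153 = (352.04/349.03)^(153/2).
= 1.00862^(153/2) = 1.93.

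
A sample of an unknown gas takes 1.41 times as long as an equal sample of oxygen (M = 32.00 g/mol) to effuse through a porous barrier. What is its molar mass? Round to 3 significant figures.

63.6 g/mol

By Graham's law, t_X/t_O₂ = √(M_X/M_O₂).
1.41 = √(M_X/32.00)
M_X = 32.00 × 1.41² = 32.00 × 1.988 = 63.6 g/mol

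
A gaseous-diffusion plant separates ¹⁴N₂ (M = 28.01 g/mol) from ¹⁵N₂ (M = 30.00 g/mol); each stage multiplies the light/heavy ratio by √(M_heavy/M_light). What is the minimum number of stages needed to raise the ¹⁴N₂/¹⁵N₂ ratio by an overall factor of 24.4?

With α = √(30.00/28.01) per stage, ln α = ½ ln(1.07105) = 0.03432.
Need α^N ≥ 24.4 ⇒ N ≥ ln(24.4) / ln α = 3.195 / 0.03432 = 93.09.
So at least 94 stages are needed.

94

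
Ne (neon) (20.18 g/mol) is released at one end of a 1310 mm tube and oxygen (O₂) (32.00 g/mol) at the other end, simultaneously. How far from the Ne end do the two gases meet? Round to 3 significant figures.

Distances travelled in equal time are proportional to diffusion rates, so d_Ne/d_O₂ = √(M_O₂/M_Ne) = √(32.00/20.18) = 1.259.
With d_Ne + d_O₂ = 1310 mm, d_O₂ = 1310/(1 + 1.259) = 579.8 mm.
d_Ne = 1310 − 579.8 = 730 mm.

730 mm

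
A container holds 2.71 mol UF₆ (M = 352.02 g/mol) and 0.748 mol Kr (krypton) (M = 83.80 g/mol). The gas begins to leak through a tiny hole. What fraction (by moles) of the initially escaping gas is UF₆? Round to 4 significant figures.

0.6387

Each component's effusion rate ∝ (its partial pressure)·(1/√M) ∝ n_i/√M_i.
x_UF₆(eff) = (n_UF₆/√M_UF₆) / (n_UF₆/√M_UF₆ + n_Kr/√M_Kr)
= (2.71/√352.02) / (2.71/√352.02 + 0.748/√83.80) = 0.1444/(0.1444 + 0.08171) = 0.6387.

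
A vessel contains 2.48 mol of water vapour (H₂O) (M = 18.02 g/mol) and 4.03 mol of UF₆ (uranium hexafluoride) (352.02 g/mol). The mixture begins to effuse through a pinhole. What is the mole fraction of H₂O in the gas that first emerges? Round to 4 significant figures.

Each component's effusion rate ∝ (its partial pressure)·(1/√M) ∝ n_i/√M_i.
Mole fraction of H₂O in the effusate = (n_H₂O/√M_H₂O) / (n_H₂O/√M_H₂O + n_UF₆/√M_UF₆)
= (2.48/√18.02) / (2.48/√18.02 + 4.03/√352.02) = 0.5842/(0.5842 + 0.2148) = 0.7312.

0.7312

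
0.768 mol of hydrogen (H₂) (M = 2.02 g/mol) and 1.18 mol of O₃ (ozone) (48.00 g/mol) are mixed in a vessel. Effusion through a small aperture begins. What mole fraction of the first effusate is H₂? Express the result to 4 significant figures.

The effusion rate of species i is ∝ p_i/√M_i ∝ n_i/√M_i.
Mole fraction of H₂ in the effusate = (n_H₂/√M_H₂) / (n_H₂/√M_H₂ + n_O₃/√M_O₃)
= (0.768/√2.02) / (0.768/√2.02 + 1.18/√48.00) = 0.5404/(0.5404 + 0.1703) = 0.7603.

0.7603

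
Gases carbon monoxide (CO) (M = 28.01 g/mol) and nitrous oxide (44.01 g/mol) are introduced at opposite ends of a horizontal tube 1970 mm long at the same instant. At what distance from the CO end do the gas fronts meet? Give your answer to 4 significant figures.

Distances travelled in equal time are proportional to diffusion rates, so d_CO/d_N₂O = √(M_N₂O/M_CO) = √(44.01/28.01) = 1.253.
With d_CO + d_N₂O = 1970 mm, d_N₂O = 1970/(1 + 1.253) = 874.2 mm.
d_CO = 1970 − 874.2 = 1096 mm.

1096 mm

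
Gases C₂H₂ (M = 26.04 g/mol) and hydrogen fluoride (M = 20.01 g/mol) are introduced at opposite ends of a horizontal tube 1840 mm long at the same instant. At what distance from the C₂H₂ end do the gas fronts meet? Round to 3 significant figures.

Graham's law gives d_C₂H₂/d_HF = rate_C₂H₂/rate_HF = √(M_HF/M_C₂H₂) = √(20.01/26.04) = 0.8766.
With d_C₂H₂ + d_HF = 1840 mm, d_HF = 1840/(1 + 0.8766) = 980.5 mm.
d_C₂H₂ = 1840 − 980.5 = 860 mm.

860 mm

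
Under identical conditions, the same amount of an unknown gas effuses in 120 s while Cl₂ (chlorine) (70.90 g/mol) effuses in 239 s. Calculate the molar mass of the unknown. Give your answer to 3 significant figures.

17.9 g/mol

Graham's law gives t_X/t_Cl₂ = √(M_X/M_Cl₂).
120/239 = 0.5021 = √(M_X/70.90)
M_X = 70.90 × 0.5021² = 70.90 × 0.2521 = 17.9 g/mol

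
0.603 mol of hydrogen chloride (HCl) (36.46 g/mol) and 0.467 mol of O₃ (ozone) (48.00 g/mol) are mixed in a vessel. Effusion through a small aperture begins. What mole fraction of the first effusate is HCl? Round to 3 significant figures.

The effusion rate of species i is ∝ p_i/√M_i ∝ n_i/√M_i.
So x_HCl in the escaping gas = (n_HCl/√M_HCl) / Σ(n_i/√M_i)
= (0.603/√36.46) / (0.603/√36.46 + 0.467/√48.00) = 0.09986/(0.09986 + 0.06741) = 0.597.

0.597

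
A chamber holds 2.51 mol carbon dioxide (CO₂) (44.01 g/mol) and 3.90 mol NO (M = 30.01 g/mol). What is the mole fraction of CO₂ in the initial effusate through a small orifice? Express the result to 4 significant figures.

Each component's effusion rate ∝ (its partial pressure)·(1/√M) ∝ n_i/√M_i.
x_CO₂(eff) = (n_CO₂/√M_CO₂) / (n_CO₂/√M_CO₂ + n_NO/√M_NO)
= (2.51/√44.01) / (2.51/√44.01 + 3.90/√30.01) = 0.3784/(0.3784 + 0.7119) = 0.3470.

0.3470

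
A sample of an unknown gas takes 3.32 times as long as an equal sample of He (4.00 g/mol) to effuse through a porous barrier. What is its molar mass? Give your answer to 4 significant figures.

44.09 g/mol

By Graham's law, t_X/t_He = √(M_X/M_He).
3.32 = √(M_X/4.00)
M_X = 4.00 × 3.32² = 4.00 × 11.02 = 44.09 g/mol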